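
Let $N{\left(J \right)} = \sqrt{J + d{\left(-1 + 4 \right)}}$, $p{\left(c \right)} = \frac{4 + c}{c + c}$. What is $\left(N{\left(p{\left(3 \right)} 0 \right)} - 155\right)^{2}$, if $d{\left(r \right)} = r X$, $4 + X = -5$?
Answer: $23998 - 930 i \sqrt{3} \approx 23998.0 - 1610.8 i$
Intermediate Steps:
$X = -9$ ($X = -4 - 5 = -9$)
$p{\left(c \right)} = \frac{4 + c}{2 c}$
$d{\left(r \right)} = - 9 r$ ($d{\left(r \right)} = r \left(-9\right) = - 9 r$)
$N{\left(J \right)} = \sqrt{-27 + J}$ ($N{\left(J \right)} = \sqrt{J - 9 \left(-1 + 4\right)} = \sqrt{J - 27} = \sqrt{-27 + J}$)
$\left(N{\left(p{\left(3 \right)} 0 \right)} - 155\right)^{2} = \left(\sqrt{-27 + \frac{4 + 3}{2 \cdot 3} \cdot 0} - 155\right)^{2} = \left(\sqrt{-27 + \frac{1}{2} \cdot \frac{1}{3} \cdot 7 \cdot 0} - 155\right)^{2} = \left(\sqrt{-27 + \frac{7}{6} \cdot 0} - 155\right)^{2} = \left(\sqrt{-27 + 0} - 155\right)^{2} = \left(\sqrt{-27} - 155\right)^{2} = \left(3 i \sqrt{3} - 155\right)^{2} = \left(-155 + 3 i \sqrt{3}\right)^{2}$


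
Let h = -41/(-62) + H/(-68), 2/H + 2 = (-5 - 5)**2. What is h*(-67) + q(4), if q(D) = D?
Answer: -4161257/103292 ≈ -40.286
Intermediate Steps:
H = 1/49 (H = 2/(-2 + (-5 - 5)**2) = 2/(-2 + (-10)**2) = 2/(-2 + 100) = 2/98 = 2*(1/98) = 1/49 ≈ 0.020408)
h = 68275/103292 (h = -41/(-62) + (1/49)/(-68) = -41*(-1/62) + (1/49)*(-1/68) = 41/62 - 1/3332 = 68275/103292 ≈ 0.66099)
h*(-67) + q(4) = (68275/103292)*(-67) + 4 = -4574425/103292 + 4 = -4161257/103292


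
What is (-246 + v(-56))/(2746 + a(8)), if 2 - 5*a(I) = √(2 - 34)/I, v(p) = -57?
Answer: -13869320/125711883 - 505*I*√2/125711883 ≈ -0.11033 - 5.6811e-6*I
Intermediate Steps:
a(I) = ⅖ - 4*I*√2/(5*I) (a(I) = ⅖ - √(2 - 34)/(5*I) = ⅖ - √(-32)/(5*I) = ⅖ - 4*I*√2/(5*I))
(-246 + v(-56))/(2746 + a(8)) = (-246 - 57)/(2746 + (⅖)*(8 - 2*I*√2)/8) = -303/(2746 + (⅖)*(⅛)*(8 - 2*I*√2)) = -303/(2746 + (⅖ - I*√2/10)) = -303/(13732/5 - I*√2/10)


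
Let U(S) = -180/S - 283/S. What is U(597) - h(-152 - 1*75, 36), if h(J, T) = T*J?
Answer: 4878221/597 ≈ 8171.2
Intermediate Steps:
U(S) = -463/S
h(J, T) = J*T
U(597) - h(-152 - 1*75, 36) = -463/597 - (-152 - 1*75)*36 = -463*1/597 - (-152 - 75)*36 = -463/597 - (-227)*36 = -463/597 - 1*(-8172) = -463/597 + 8172 = 4878221/597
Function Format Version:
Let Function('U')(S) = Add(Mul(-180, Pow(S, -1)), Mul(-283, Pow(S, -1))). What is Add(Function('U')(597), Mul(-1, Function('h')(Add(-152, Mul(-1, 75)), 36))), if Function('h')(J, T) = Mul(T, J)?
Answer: Rational(4878221, 597) ≈ 8171.2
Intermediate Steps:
Function('U')(S) = Mul(-463, Pow(S, -1))
Function('h')(J, T) = Mul(J, T)
Add(Function('U')(597), Mul(-1, Function('h')(Add(-152, Mul(-1, 75)), 36))) = Add(Mul(-463, Pow(597, -1)), Mul(-1, Mul(Add(-152, Mul(-1, 75)), 36))) = Add(Mul(-463, Rational(1, 597)), Mul(-1, Mul(Add(-152, -75), 36))) = Add(Rational(-463, 597), Mul(-1, Mul(-227, 36))) = Add(Rational(-463, 597), Mul(-1, -8172)) = Add(Rational(-463, 597), 8172) = Rational(4878221, 597)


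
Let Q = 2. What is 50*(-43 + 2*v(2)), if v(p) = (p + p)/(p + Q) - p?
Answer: -2250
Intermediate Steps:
v(p) = -p + 2*p/(2 + p) (v(p) = (p + p)/(p + 2) - p = (2*p)/(2 + p) - p = 2*p/(2 + p) - p = -p + 2*p/(2 + p))
50*(-43 + 2*v(2)) = 50*(-43 + 2*(-1*2²/(2 + 2))) = 50*(-43 + 2*(-1*4/4)) = 50*(-43 + 2*(-1*4*¼)) = 50*(-43 + 2*(-1)) = 50*(-43 - 2) = 50*(-45) = -2250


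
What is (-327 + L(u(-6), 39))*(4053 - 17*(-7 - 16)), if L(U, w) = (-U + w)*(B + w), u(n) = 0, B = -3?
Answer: 4786188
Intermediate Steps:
L(U, w) = (-3 + w)*(w - U) (L(U, w) = (-U + w)*(-3 + w) = (w - U)*(-3 + w) = (-3 + w)*(w - U))
(-327 + L(u(-6), 39))*(4053 - 17*(-7 - 16)) = (-327 + (39**2 - 3*39 + 3*0 - 1*0*39))*(4053 - 17*(-7 - 16)) = (-327 + (1521 - 117 + 0 + 0))*(4053 - 17*(-23)) = (-327 + 1404)*(4053 + 391) = 1077*4444 = 4786188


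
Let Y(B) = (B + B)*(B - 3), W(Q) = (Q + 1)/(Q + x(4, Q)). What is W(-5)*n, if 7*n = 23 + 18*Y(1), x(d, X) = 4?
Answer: -28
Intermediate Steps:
W(Q) = (1 + Q)/(4 + Q) (W(Q) = (Q + 1)/(Q + 4) = (1 + Q)/(4 + Q))
Y(B) = 2*B*(-3 + B) (Y(B) = (2*B)*(-3 + B) = 2*B*(-3 + B))
n = -7 (n = (23 + 18*(2*1*(-3 + 1)))/7 = (23 + 18*(2*1*(-2)))/7 = (23 + 18*(-4))/7 = (23 - 72)/7 = (⅐)*(-49) = -7)
W(-5)*n = ((1 - 5)/(4 - 5))*(-7) = (-4/(-1))*(-7) = -1*(-4)*(-7) = 4*(-7) = -28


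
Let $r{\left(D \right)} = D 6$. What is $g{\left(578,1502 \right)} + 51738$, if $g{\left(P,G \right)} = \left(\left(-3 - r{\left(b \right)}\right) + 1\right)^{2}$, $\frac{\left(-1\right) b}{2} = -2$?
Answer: $52414$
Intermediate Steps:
$b = 4$ ($b = \left(-2\right) \left(-2\right) = 4$)
$r{\left(D \right)} = 6 D$
$g{\left(P,G \right)} = 676$ ($g{\left(P,G \right)} = \left(\left(-3 - 6 \cdot 4\right) + 1\right)^{2} = \left(\left(-3 - 24\right) + 1\right)^{2} = \left(-27 + 1\right)^{2} = \left(-26\right)^{2} = 676$)
$g{\left(578,1502 \right)} + 51738 = 676 + 51738 = 52414$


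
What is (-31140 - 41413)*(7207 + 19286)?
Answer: -1922146629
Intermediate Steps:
(-31140 - 41413)*(7207 + 19286) = -72553*26493 = -1922146629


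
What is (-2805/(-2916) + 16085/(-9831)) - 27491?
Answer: -87567690349/3185244 ≈ -27492.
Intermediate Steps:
(-2805/(-2916) + 16085/(-9831)) - 27491 = (-2805*(-1/2916) + 16085*(-1/9831)) - 27491 = (935/972 - 16085/9831) - 27491 = -2147545/3185244 - 27491 = -87567690349/3185244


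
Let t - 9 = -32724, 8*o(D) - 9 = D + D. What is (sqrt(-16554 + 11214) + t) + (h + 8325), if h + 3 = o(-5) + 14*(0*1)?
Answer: -195145/8 + 2*I*sqrt(1335) ≈ -24393.0 + 73.075*I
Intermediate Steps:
o(D) = 9/8 + D/4 (o(D) = 9/8 + (D + D)/8 = 9/8 + (2*D)/8 = 9/8 + D/4)
t = -32715 (t = 9 - 32724 = -32715)
h = -25/8 (h = -3 + ((9/8 + (1/4)*(-5)) + 14*(0*1)) = -3 + ((9/8 - 5/4) + 14*0) = -3 + (-1/8 + 0) = -3 - 1/8 = -25/8 ≈ -3.1250)
(sqrt(-16554 + 11214) + t) + (h + 8325) = (sqrt(-16554 + 11214) - 32715) + (-25/8 + 8325) = (sqrt(-5340) - 32715) + 66575/8 = (2*I*sqrt(1335) - 32715) + 66575/8 = (-32715 + 2*I*sqrt(1335)) + 66575/8 = -195145/8 + 2*I*sqrt(1335)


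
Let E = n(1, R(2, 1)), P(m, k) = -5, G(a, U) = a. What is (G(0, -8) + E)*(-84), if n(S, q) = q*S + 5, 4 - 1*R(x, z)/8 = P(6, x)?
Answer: -6468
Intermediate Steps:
R(x, z) = 72 (R(x, z) = 32 - 8*(-5) = 32 + 40 = 72)
n(S, q) = 5 + S*q (n(S, q) = S*q + 5 = 5 + S*q)
E = 77 (E = 5 + 1*72 = 5 + 72 = 77)
(G(0, -8) + E)*(-84) = (0 + 77)*(-84) = 77*(-84) = -6468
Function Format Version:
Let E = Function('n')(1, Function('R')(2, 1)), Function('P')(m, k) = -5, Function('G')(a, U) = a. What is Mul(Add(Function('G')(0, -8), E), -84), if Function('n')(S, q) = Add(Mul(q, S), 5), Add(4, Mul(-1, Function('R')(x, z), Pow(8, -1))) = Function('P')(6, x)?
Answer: -6468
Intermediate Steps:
Function('R')(x, z) = 72 (Function('R')(x, z) = Add(32, Mul(-8, -5)) = Add(32, 40) = 72)
Function('n')(S, q) = Add(5, Mul(S, q)) (Function('n')(S, q) = Add(Mul(S, q), 5) = Add(5, Mul(S, q)))
E = 77 (E = Add(5, Mul(1, 72)) = Add(5, 72) = 77)
Mul(Add(Function('G')(0, -8), E), -84) = Mul(Add(0, 77), -84) = Mul(77, -84) = -6468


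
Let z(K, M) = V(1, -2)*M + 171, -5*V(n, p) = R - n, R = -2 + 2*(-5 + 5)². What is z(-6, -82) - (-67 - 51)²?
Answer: -69011/5 ≈ -13802.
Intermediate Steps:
R = -2 (R = -2 + 2*0² = -2 + 2*0 = -2 + 0 = -2)
V(n, p) = ⅖ + n/5 (V(n, p) = -(-2 - n)/5 = ⅖ + n/5)
z(K, M) = 171 + 3*M/5 (z(K, M) = (⅖ + (⅕)*1)*M + 171 = (⅖ + ⅕)*M + 171 = 3*M/5 + 171 = 171 + 3*M/5)
z(-6, -82) - (-67 - 51)² = (171 + (⅗)*(-82)) - (-67 - 51)² = (171 - 246/5) - 1*(-118)² = 609/5 - 1*13924 = 609/5 - 13924 = -69011/5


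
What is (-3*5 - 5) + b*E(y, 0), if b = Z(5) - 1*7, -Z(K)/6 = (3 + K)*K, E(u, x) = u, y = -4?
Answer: 968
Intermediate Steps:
Z(K) = -6*K*(3 + K) (Z(K) = -6*(3 + K)*K = -6*K*(3 + K))
b = -247 (b = -6*5*(3 + 5) - 1*7 = -6*5*8 - 7 = -240 - 7 = -247)
(-3*5 - 5) + b*E(y, 0) = (-3*5 - 5) - 247*(-4) = (-15 - 5) + 988 = -20 + 988 = 968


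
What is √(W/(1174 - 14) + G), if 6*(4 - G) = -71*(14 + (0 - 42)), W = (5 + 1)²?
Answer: I*√247735110/870 ≈ 18.091*I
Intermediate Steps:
W = 36 (W = 6² = 36)
G = -982/3 (G = 4 - (-71)*(14 + (0 - 42))/6 = 4 - (-71)*(14 - 42)/6 = 4 - (-71)*(-28)/6 = 4 - ⅙*1988 = 4 - 994/3 = -982/3 ≈ -327.33)
√(W/(1174 - 14) + G) = √(36/(1174 - 14) - 982/3) = √(36/1160 - 982/3) = √((1/1160)*36 - 982/3) = √(9/290 - 982/3) = √(-284753/870) = I*√247735110/870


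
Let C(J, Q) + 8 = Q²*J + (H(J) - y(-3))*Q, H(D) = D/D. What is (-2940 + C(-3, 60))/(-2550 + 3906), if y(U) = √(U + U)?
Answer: -3422/339 - 5*I*√6/113 ≈ -10.094 - 0.10838*I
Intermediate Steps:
y(U) = √2*√U (y(U) = √(2*U) = √2*√U)
H(D) = 1
C(J, Q) = -8 + J*Q² + Q*(1 - I*√6) (C(J, Q) = -8 + (Q²*J + (1 - √2*√(-3))*Q) = -8 + (J*Q² + (1 - √2*I*√3)*Q) = -8 + (J*Q² + (1 - I*√6)*Q) = -8 + (J*Q² + Q*(1 - I*√6)) = -8 + J*Q² + Q*(1 - I*√6))
(-2940 + C(-3, 60))/(-2550 + 3906) = (-2940 + (-8 + 60 - 3*60² - 1*I*60*√6))/(-2550 + 3906) = (-2940 + (-8 + 60 - 3*3600 - 60*I*√6))/1356 = (-2940 + (-8 + 60 - 10800 - 60*I*√6))*(1/1356) = (-2940 + (-10748 - 60*I*√6))*(1/1356) = (-13688 - 60*I*√6)*(1/1356) = -3422/339 - 5*I*√6/113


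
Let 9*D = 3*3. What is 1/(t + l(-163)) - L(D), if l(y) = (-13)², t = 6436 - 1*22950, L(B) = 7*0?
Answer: -1/16345 ≈ -6.1181e-5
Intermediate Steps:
D = 1 (D = (3*3)/9 = (⅑)*9 = 1)
L(B) = 0
t = -16514 (t = 6436 - 22950 = -16514)
l(y) = 169
1/(t + l(-163)) - L(D) = 1/(-16514 + 169) - 1*0 = 1/(-16345) + 0 = -1/16345 + 0 = -1/16345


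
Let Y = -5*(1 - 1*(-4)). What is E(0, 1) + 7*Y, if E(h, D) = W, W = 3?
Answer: -172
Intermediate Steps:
E(h, D) = 3
Y = -25 (Y = -5*(1 + 4) = -5*5 = -25)
E(0, 1) + 7*Y = 3 + 7*(-25) = 3 - 175 = -172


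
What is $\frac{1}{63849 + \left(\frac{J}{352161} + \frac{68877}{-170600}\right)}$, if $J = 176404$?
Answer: $\frac{60078666600}{3835968622472603} \approx 1.5662 \cdot 10^{-5}$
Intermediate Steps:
$\frac{1}{63849 + \left(\frac{J}{352161} + \frac{68877}{-170600}\right)} = \frac{1}{63849 + \left(\frac{176404}{352161} + \frac{68877}{-170600}\right)} = \frac{1}{63849 + \left(176404 \cdot \frac{1}{352161} + 68877 \left(- \frac{1}{170600}\right)\right)} = \frac{1}{63849 + \left(\frac{176404}{352161} - \frac{68877}{170600}\right)} = \frac{1}{63849 + \frac{5838729203}{60078666600}} = \frac{1}{\frac{3835968622472603}{60078666600}} = \frac{60078666600}{3835968622472603}$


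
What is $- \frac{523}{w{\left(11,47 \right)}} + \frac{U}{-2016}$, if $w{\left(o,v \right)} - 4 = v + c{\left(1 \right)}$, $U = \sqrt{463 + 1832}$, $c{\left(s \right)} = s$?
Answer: $- \frac{523}{52} - \frac{\sqrt{255}}{672} \approx -10.081$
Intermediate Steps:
$U = 3 \sqrt{255}$ ($U = \sqrt{2295} = 3 \sqrt{255} \approx 47.906$)
$w{\left(o,v \right)} = 5 + v$ ($w{\left(o,v \right)} = 4 + \left(v + 1\right) = 4 + \left(1 + v\right) = 5 + v$)
$- \frac{523}{w{\left(11,47 \right)}} + \frac{U}{-2016} = - \frac{523}{5 + 47} + \frac{3 \sqrt{255}}{-2016} = - \frac{523}{52} + 3 \sqrt{255} \left(- \frac{1}{2016}\right) = \left(-523\right) \frac{1}{52} - \frac{\sqrt{255}}{672} = - \frac{523}{52} - \frac{\sqrt{255}}{672}$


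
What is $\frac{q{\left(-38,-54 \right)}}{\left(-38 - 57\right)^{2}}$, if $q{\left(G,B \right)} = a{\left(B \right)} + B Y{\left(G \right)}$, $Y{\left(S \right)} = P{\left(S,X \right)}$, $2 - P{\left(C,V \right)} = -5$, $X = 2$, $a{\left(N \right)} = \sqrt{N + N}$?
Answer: $- \frac{378}{9025} + \frac{6 i \sqrt{3}}{9025} \approx -0.041884 + 0.0011515 i$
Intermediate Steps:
$a{\left(N \right)} = \sqrt{2} \sqrt{N}$ ($a{\left(N \right)} = \sqrt{2 N} = \sqrt{2} \sqrt{N}$)
$P{\left(C,V \right)} = 7$ ($P{\left(C,V \right)} = 2 - -5 = 2 + 5 = 7$)
$Y{\left(S \right)} = 7$
$q{\left(G,B \right)} = 7 B + \sqrt{2} \sqrt{B}$ ($q{\left(G,B \right)} = \sqrt{2} \sqrt{B} + B 7 = \sqrt{2} \sqrt{B} + 7 B = 7 B + \sqrt{2} \sqrt{B}$)
$\frac{q{\left(-38,-54 \right)}}{\left(-38 - 57\right)^{2}} = \frac{7 \left(-54\right) + \sqrt{2} \sqrt{-54}}{\left(-38 - 57\right)^{2}} = \frac{-378 + \sqrt{2} \cdot 3 i \sqrt{6}}{\left(-95\right)^{2}} = \frac{-378 + 6 i \sqrt{3}}{9025} = \left(-378 + 6 i \sqrt{3}\right) \frac{1}{9025} = - \frac{378}{9025} + \frac{6 i \sqrt{3}}{9025}$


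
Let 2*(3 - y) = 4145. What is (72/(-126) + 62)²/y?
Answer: -369800/202811 ≈ -1.8234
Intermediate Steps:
y = -4139/2 (y = 3 - ½*4145 = 3 - 4145/2 = -4139/2 ≈ -2069.5)
(72/(-126) + 62)²/y = (72/(-126) + 62)²/(-4139/2) = (72*(-1/126) + 62)²*(-2/4139) = (-4/7 + 62)²*(-2/4139) = (430/7)²*(-2/4139) = (184900/49)*(-2/4139) = -369800/202811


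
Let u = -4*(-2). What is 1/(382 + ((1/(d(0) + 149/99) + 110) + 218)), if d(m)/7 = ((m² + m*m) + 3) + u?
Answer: 7772/5518219 ≈ 0.0014084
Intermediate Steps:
u = 8
d(m) = 77 + 14*m² (d(m) = 7*(((m² + m*m) + 3) + 8) = 7*(((m² + m²) + 3) + 8) = 7*((2*m² + 3) + 8) = 7*((3 + 2*m²) + 8) = 7*(11 + 2*m²) = 77 + 14*m²)
1/(382 + ((1/(d(0) + 149/99) + 110) + 218)) = 1/(382 + ((1/((77 + 14*0²) + 149/99) + 110) + 218)) = 1/(382 + ((1/((77 + 14*0) + 149*(1/99)) + 110) + 218)) = 1/(382 + ((1/((77 + 0) + 149/99) + 110) + 218)) = 1/(382 + ((1/(77 + 149/99) + 110) + 218)) = 1/(382 + ((1/(7772/99) + 110) + 218)) = 1/(382 + ((99/7772 + 110) + 218)) = 1/(382 + (855019/7772 + 218)) = 1/(382 + 2549315/7772) = 1/(5518219/7772) = 7772/5518219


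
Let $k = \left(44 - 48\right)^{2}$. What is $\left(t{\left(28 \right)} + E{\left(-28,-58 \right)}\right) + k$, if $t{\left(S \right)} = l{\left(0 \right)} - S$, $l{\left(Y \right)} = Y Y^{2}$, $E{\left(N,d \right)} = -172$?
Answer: $-184$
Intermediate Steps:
$l{\left(Y \right)} = Y^{3}$
$t{\left(S \right)} = - S$ ($t{\left(S \right)} = 0^{3} - S = 0 - S = - S$)
$k = 16$ ($k = \left(44 - 48\right)^{2} = \left(-4\right)^{2} = 16$)
$\left(t{\left(28 \right)} + E{\left(-28,-58 \right)}\right) + k = \left(\left(-1\right) 28 - 172\right) + 16 = \left(-28 - 172\right) + 16 = -200 + 16 = -184$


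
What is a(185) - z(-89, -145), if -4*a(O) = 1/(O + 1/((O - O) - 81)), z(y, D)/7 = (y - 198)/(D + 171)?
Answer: 60204659/779168 ≈ 77.268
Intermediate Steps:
z(y, D) = 7*(-198 + y)/(171 + D) (z(y, D) = 7*((y - 198)/(D + 171)) = 7*((-198 + y)/(171 + D)) = 7*(-198 + y)/(171 + D))
a(O) = -1/(4*(-1/81 + O)) (a(O) = -1/(4*(O + 1/((O - O) - 81))) = -1/(4*(O + 1/(0 - 81))) = -1/(4*(O + 1/(-81))) = -1/(4*(O - 1/81)) = -1/(4*(-1/81 + O)))
a(185) - z(-89, -145) = -81/(-4 + 324*185) - 7*(-198 - 89)/(171 - 145) = -81/(-4 + 59940) - 7*(-287)/26 = -81/59936 - 7*(-287)/26 = -81*1/59936 - 1*(-2009/26) = -81/59936 + 2009/26 = 60204659/779168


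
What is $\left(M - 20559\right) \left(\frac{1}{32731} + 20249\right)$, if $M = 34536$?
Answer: $\frac{9263536569540}{32731} \approx 2.8302 \cdot 10^{8}$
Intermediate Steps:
$\left(M - 20559\right) \left(\frac{1}{32731} + 20249\right) = \left(34536 - 20559\right) \left(\frac{1}{32731} + 20249\right) = 13977 \left(\frac{1}{32731} + 20249\right) = 13977 \cdot \frac{662770020}{32731} = \frac{9263536569540}{32731}$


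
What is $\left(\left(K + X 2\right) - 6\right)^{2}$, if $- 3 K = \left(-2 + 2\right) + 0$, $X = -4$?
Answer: $196$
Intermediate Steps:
$K = 0$ ($K = - \frac{\left(-2 + 2\right) + 0}{3} = - \frac{0 + 0}{3} = \left(- \frac{1}{3}\right) 0 = 0$)
$\left(\left(K + X 2\right) - 6\right)^{2} = \left(\left(0 - 8\right) - 6\right)^{2} = \left(-8 - 6\right)^{2} = \left(-14\right)^{2} = 196$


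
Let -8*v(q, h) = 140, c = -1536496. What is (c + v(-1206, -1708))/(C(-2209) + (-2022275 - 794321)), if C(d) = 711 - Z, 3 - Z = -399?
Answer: 3073027/5632574 ≈ 0.54558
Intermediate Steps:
Z = 402 (Z = 3 - 1*(-399) = 3 + 399 = 402)
v(q, h) = -35/2 (v(q, h) = -1/8*140 = -35/2)
C(d) = 309 (C(d) = 711 - 1*402 = 711 - 402 = 309)
(c + v(-1206, -1708))/(C(-2209) + (-2022275 - 794321)) = (-1536496 - 35/2)/(309 + (-2022275 - 794321)) = -3073027/(2*(309 - 2816596)) = -3073027/2/(-2816287) = -3073027/2*(-1/2816287) = 3073027/5632574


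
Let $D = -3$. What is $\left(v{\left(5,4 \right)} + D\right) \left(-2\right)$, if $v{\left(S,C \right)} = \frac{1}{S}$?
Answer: $\frac{28}{5} \approx 5.6$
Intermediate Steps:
$\left(v{\left(5,4 \right)} + D\right) \left(-2\right) = \left(\frac{1}{5} - 3\right) \left(-2\right) = \left(- \frac{14}{5}\right) \left(-2\right) = \frac{28}{5}$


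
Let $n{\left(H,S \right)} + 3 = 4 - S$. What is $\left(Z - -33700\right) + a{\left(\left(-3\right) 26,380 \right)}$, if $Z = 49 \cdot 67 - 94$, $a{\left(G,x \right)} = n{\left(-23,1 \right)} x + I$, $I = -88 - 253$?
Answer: $36548$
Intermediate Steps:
$n{\left(H,S \right)} = 1 - S$ ($n{\left(H,S \right)} = -3 - \left(-4 + S\right) = 1 - S$)
$I = -341$ ($I = -88 - 253 = -341$)
$a{\left(G,x \right)} = -341$ ($a{\left(G,x \right)} = \left(1 - 1\right) x - 341 = 0 x - 341 = 0 - 341 = -341$)
$Z = 3189$ ($Z = 3283 - 94 = 3189$)
$\left(Z - -33700\right) + a{\left(\left(-3\right) 26,380 \right)} = \left(3189 - -33700\right) - 341 = \left(3189 + 33700\right) - 341 = 36889 - 341 = 36548$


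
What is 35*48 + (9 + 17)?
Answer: 1706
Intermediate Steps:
35*48 + (9 + 17) = 1680 + 26 = 1706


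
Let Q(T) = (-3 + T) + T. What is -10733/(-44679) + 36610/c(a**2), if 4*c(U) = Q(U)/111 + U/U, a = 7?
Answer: 363126103679/4601937 ≈ 78907.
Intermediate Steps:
Q(T) = -3 + 2*T
c(U) = 9/37 + U/222 (c(U) = ((-3 + 2*U)/111 + U/U)/4 = ((-3 + 2*U)*(1/111) + 1)/4 = ((-1/37 + 2*U/111) + 1)/4 = (36/37 + 2*U/111)/4 = 9/37 + U/222)
-10733/(-44679) + 36610/c(a**2) = -10733/(-44679) + 36610/(9/37 + (1/222)*7**2) = -10733*(-1/44679) + 36610/(9/37 + (1/222)*49) = 10733/44679 + 36610/(9/37 + 49/222) = 10733/44679 + 36610/(103/222) = 10733/44679 + 36610*(222/103) = 10733/44679 + 8127420/103 = 363126103679/4601937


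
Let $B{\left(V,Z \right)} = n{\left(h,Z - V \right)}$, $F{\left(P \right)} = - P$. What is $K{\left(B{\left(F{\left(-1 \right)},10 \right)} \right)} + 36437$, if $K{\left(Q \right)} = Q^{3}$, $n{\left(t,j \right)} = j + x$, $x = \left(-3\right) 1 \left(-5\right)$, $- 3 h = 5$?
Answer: $50261$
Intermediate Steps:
$h = - \frac{5}{3}$ ($h = \left(- \frac{1}{3}\right) 5 = - \frac{5}{3} \approx -1.6667$)
$x = 15$ ($x = \left(-3\right) \left(-5\right) = 15$)
$n{\left(t,j \right)} = 15 + j$ ($n{\left(t,j \right)} = j + 15 = 15 + j$)
$B{\left(V,Z \right)} = 15 + Z - V$ ($B{\left(V,Z \right)} = 15 - \left(V - Z\right) = 15 + Z - V$)
$K{\left(B{\left(F{\left(-1 \right)},10 \right)} \right)} + 36437 = \left(15 + 10 - \left(-1\right) \left(-1\right)\right)^{3} + 36437 = \left(15 + 10 - 1\right)^{3} + 36437 = 24^{3} + 36437 = 13824 + 36437 = 50261$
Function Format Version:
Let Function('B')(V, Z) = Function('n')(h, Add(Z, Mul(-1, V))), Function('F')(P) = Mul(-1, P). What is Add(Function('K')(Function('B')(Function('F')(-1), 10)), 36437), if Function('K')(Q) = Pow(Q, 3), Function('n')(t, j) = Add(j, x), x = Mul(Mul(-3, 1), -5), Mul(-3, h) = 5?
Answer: 50261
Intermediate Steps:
h = Rational(-5, 3) (h = Mul(Rational(-1, 3), 5) = Rational(-5, 3) ≈ -1.6667)
x = 15 (x = Mul(-3, -5) = 15)
Function('n')(t, j) = Add(15, j) (Function('n')(t, j) = Add(j, 15) = Add(15, j))
Function('B')(V, Z) = Add(15, Z, Mul(-1, V)) (Function('B')(V, Z) = Add(15, Add(Z, Mul(-1, V))) = Add(15, Z, Mul(-1, V)))
Add(Function('K')(Function('B')(Function('F')(-1), 10)), 36437) = Add(Pow(Add(15, 10, Mul(-1, Mul(-1, -1))), 3), 36437) = Add(Pow(Add(15, 10, Mul(-1, 1)), 3), 36437) = Add(Pow(Add(15, 10, -1), 3), 36437) = Add(Pow(24, 3), 36437) = Add(13824, 36437) = 50261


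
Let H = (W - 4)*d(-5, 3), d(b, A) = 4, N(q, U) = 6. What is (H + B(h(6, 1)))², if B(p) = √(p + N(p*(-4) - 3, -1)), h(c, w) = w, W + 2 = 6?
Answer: 7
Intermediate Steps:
W = 4 (W = -2 + 6 = 4)
B(p) = √(6 + p) (B(p) = √(p + 6) = √(6 + p))
H = 0 (H = (4 - 4)*4 = 0*4 = 0)
(H + B(h(6, 1)))² = (0 + √(6 + 1))² = (0 + √7)² = (√7)² = 7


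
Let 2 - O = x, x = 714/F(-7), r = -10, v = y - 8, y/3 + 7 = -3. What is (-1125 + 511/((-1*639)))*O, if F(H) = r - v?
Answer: 16905571/639 ≈ 26456.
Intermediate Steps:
y = -30 (y = -21 + 3*(-3) = -21 - 9 = -30)
v = -38 (v = -30 - 8 = -38)
F(H) = 28 (F(H) = -10 - 1*(-38) = -10 + 38 = 28)
x = 51/2 (x = 714/28 = 714*(1/28) = 51/2 ≈ 25.500)
O = -47/2 (O = 2 - 1*51/2 = 2 - 51/2 = -47/2 ≈ -23.500)
(-1125 + 511/((-1*639)))*O = (-1125 + 511/((-1*639)))*(-47/2) = (-1125 + 511/(-639))*(-47/2) = (-1125 + 511*(-1/639))*(-47/2) = (-1125 - 511/639)*(-47/2) = -719386/639*(-47/2) = 16905571/639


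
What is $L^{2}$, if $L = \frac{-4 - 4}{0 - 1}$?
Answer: $64$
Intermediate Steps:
$L = 8$ ($L = \frac{1}{-1} \left(-8\right) = \left(-1\right) \left(-8\right) = 8$)
$L^{2} = 8^{2} = 64$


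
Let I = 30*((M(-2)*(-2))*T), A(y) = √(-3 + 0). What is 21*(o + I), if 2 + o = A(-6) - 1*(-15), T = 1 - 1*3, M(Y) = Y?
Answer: -4767 + 21*I*√3 ≈ -4767.0 + 36.373*I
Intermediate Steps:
A(y) = I*√3 (A(y) = √(-3) = I*√3)
T = -2 (T = 1 - 3 = -2)
o = 13 + I*√3 (o = -2 + (I*√3 - 1*(-15)) = -2 + (I*√3 + 15) = -2 + (15 + I*√3) = 13 + I*√3 ≈ 13.0 + 1.732*I)
I = -240 (I = 30*(-2*(-2)*(-2)) = 30*(4*(-2)) = 30*(-8) = -240)
21*(o + I) = 21*((13 + I*√3) - 240) = 21*(-227 + I*√3) = -4767 + 21*I*√3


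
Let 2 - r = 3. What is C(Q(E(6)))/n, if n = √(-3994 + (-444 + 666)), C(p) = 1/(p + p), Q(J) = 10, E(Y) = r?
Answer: -I*√943/37720 ≈ -0.00081411*I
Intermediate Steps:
r = -1 (r = 2 - 1*3 = 2 - 3 = -1)
E(Y) = -1
C(p) = 1/(2*p)
n = 2*I*√943 (n = √(-3994 + 222) = √(-3772) = 2*I*√943 ≈ 61.417*I)
C(Q(E(6)))/n = ((½)/10)/((2*I*√943)) = ((½)*(⅒))*(-I*√943/1886) = (-I*√943/1886)/20 = -I*√943/37720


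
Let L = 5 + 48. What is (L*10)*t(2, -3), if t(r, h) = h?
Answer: -1590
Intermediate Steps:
L = 53
(L*10)*t(2, -3) = (53*10)*(-3) = 530*(-3) = -1590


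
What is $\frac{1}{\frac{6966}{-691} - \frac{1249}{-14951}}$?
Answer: $- \frac{10331141}{103285607} \approx -0.10002$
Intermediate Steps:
$\frac{1}{\frac{6966}{-691} - \frac{1249}{-14951}} = \frac{1}{6966 \left(- \frac{1}{691}\right) - - \frac{1249}{14951}} = \frac{1}{- \frac{6966}{691} + \frac{1249}{14951}} = \frac{1}{- \frac{103285607}{10331141}} = - \frac{10331141}{103285607}$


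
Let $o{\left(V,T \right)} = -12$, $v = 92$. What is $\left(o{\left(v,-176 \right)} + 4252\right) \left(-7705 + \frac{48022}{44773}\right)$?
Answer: $- \frac{1462494478320}{44773} \approx -3.2665 \cdot 10^{7}$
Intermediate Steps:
$\left(o{\left(v,-176 \right)} + 4252\right) \left(-7705 + \frac{48022}{44773}\right) = \left(-12 + 4252\right) \left(-7705 + \frac{48022}{44773}\right) = 4240 \left(-7705 + 48022 \cdot \frac{1}{44773}\right) = 4240 \left(-7705 + \frac{48022}{44773}\right) = 4240 \left(- \frac{344927943}{44773}\right) = - \frac{1462494478320}{44773}$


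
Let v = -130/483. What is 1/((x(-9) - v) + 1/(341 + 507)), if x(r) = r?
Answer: -409584/3575533 ≈ -0.11455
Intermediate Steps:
v = -130/483 (v = -130*1/483 = -130/483 ≈ -0.26915)
1/((x(-9) - v) + 1/(341 + 507)) = 1/((-9 - 1*(-130/483)) + 1/(341 + 507)) = 1/((-9 + 130/483) + 1/848) = 1/(-4217/483 + 1/848) = 1/(-3575533/409584) = -409584/3575533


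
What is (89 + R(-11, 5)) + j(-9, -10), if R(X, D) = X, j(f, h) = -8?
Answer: 70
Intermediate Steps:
(89 + R(-11, 5)) + j(-9, -10) = (89 - 11) - 8 = 78 - 8 = 70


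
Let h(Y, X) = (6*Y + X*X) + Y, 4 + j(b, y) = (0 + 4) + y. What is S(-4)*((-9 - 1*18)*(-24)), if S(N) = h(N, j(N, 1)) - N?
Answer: -14904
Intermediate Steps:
j(b, y) = y (j(b, y) = -4 + ((0 + 4) + y) = -4 + (4 + y) = y)
h(Y, X) = X**2 + 7*Y (h(Y, X) = (6*Y + X**2) + Y = (X**2 + 6*Y) + Y = X**2 + 7*Y)
S(N) = 1 + 6*N (S(N) = (1**2 + 7*N) - N = (1 + 7*N) - N = 1 + 6*N)
S(-4)*((-9 - 1*18)*(-24)) = (1 + 6*(-4))*((-9 - 1*18)*(-24)) = (1 - 24)*((-9 - 18)*(-24)) = -(-621)*(-24) = -23*648 = -14904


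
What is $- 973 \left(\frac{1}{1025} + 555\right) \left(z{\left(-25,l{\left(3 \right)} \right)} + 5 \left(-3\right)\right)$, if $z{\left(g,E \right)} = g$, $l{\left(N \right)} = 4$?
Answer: $\frac{4428130784}{205} \approx 2.1601 \cdot 10^{7}$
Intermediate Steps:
$- 973 \left(\frac{1}{1025} + 555\right) \left(z{\left(-25,l{\left(3 \right)} \right)} + 5 \left(-3\right)\right) = - 973 \left(\frac{1}{1025} + 555\right) \left(-25 + 5 \left(-3\right)\right) = - 973 \left(\frac{1}{1025} + 555\right) \left(-25 - 15\right) = - 973 \cdot \frac{568876}{1025} \left(-40\right) = \left(-973\right) \left(- \frac{4551008}{205}\right) = \frac{4428130784}{205}$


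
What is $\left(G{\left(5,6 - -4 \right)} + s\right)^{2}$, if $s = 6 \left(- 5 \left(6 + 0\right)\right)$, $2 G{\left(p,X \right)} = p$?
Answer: $\frac{126025}{4} \approx 31506.0$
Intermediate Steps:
$G{\left(p,X \right)} = \frac{p}{2}$
$s = -180$ ($s = 6 \left(\left(-5\right) 6\right) = 6 \left(-30\right) = -180$)
$\left(G{\left(5,6 - -4 \right)} + s\right)^{2} = \left(\frac{1}{2} \cdot 5 - 180\right)^{2} = \left(\frac{5}{2} - 180\right)^{2} = \left(- \frac{355}{2}\right)^{2} = \frac{126025}{4}$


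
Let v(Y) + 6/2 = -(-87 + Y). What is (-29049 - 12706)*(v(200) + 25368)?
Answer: -1054397260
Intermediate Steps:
v(Y) = 84 - Y (v(Y) = -3 - (-87 + Y) = -3 + (87 - Y) = 84 - Y)
(-29049 - 12706)*(v(200) + 25368) = (-29049 - 12706)*((84 - 1*200) + 25368) = -41755*((84 - 200) + 25368) = -41755*(-116 + 25368) = -41755*25252 = -1054397260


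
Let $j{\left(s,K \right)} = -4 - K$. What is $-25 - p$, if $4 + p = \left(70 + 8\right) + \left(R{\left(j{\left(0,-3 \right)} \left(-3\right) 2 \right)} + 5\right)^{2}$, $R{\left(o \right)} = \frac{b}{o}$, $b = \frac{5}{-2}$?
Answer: $- \frac{17281}{144} \approx -120.01$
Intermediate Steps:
$b = - \frac{5}{2}$ ($b = 5 \left(- \frac{1}{2}\right) = - \frac{5}{2} \approx -2.5$)
$R{\left(o \right)} = - \frac{5}{2 o}$
$p = \frac{13681}{144}$ ($p = -4 + \left(\left(70 + 8\right) + \left(- \frac{5}{2 \left(-4 - -3\right) \left(-3\right) 2} + 5\right)^{2}\right) = -4 + \left(78 + \left(- \frac{5}{2 \left(-4 + 3\right) \left(-3\right) 2} + 5\right)^{2}\right) = -4 + \left(78 + \left(- \frac{5}{2 \left(-1\right) \left(-3\right) 2} + 5\right)^{2}\right) = -4 + \left(78 + \left(- \frac{5}{2 \cdot 3 \cdot 2} + 5\right)^{2}\right) = -4 + \left(78 + \left(- \frac{5}{2 \cdot 6} + 5\right)^{2}\right) = -4 + \left(78 + \left(\left(- \frac{5}{2}\right) \frac{1}{6} + 5\right)^{2}\right) = -4 + \left(78 + \left(- \frac{5}{12} + 5\right)^{2}\right) = -4 + \left(78 + \left(\frac{55}{12}\right)^{2}\right) = -4 + \left(78 + \frac{3025}{144}\right) = -4 + \frac{14257}{144} = \frac{13681}{144} \approx 95.007$)
$-25 - p = -25 - \frac{13681}{144} = - \frac{17281}{144}$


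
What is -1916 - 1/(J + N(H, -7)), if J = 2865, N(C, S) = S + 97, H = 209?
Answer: -5661781/2955 ≈ -1916.0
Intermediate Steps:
N(C, S) = 97 + S
-1916 - 1/(J + N(H, -7)) = -1916 - 1/(2865 + (97 - 7)) = -1916 - 1/(2865 + 90) = -1916 - 1/2955 = -5661781/2955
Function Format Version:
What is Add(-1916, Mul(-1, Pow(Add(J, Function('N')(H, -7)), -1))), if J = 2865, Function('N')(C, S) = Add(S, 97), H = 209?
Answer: Rational(-5661781, 2955) ≈ -1916.0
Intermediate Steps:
Function('N')(C, S) = Add(97, S)
Add(-1916, Mul(-1, Pow(Add(J, Function('N')(H, -7)), -1))) = Add(-1916, Mul(-1, Pow(Add(2865, Add(97, -7)), -1))) = Add(-1916, Mul(-1, Pow(Add(2865, 90), -1))) = Add(-1916, Mul(-1, Pow(2955, -1))) = Add(-1916, Mul(-1, Rational(1, 2955))) = Add(-1916, Rational(-1, 2955)) = Rational(-5661781, 2955)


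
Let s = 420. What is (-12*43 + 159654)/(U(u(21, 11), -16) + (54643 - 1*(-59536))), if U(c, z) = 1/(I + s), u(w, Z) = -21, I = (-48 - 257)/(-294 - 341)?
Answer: 1416354723/1016212151 ≈ 1.3938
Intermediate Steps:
I = 61/127 (I = -305/(-635) = -305*(-1/635) = 61/127 ≈ 0.48031)
U(c, z) = 127/53401 (U(c, z) = 1/(61/127 + 420) = 1/(53401/127) = 127/53401)
(-12*43 + 159654)/(U(u(21, 11), -16) + (54643 - 1*(-59536))) = (-12*43 + 159654)/(127/53401 + (54643 - 1*(-59536))) = (-516 + 159654)/(127/53401 + (54643 + 59536)) = 159138/(127/53401 + 114179) = 159138/(6097272906/53401) = 159138*(53401/6097272906) = 1416354723/1016212151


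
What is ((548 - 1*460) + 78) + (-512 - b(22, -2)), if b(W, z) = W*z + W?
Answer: -324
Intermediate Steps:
b(W, z) = W + W*z
((548 - 1*460) + 78) + (-512 - b(22, -2)) = ((548 - 1*460) + 78) + (-512 - 22*(1 - 2)) = ((548 - 460) + 78) + (-512 - 22*(-1)) = (88 + 78) + (-512 - 1*(-22)) = 166 + (-512 + 22) = 166 - 490 = -324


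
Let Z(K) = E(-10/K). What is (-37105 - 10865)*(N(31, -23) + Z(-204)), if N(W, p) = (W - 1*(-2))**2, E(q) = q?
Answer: -888108585/17 ≈ -5.2242e+7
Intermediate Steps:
N(W, p) = (2 + W)**2 (N(W, p) = (W + 2)**2 = (2 + W)**2)
Z(K) = -10/K
(-37105 - 10865)*(N(31, -23) + Z(-204)) = (-37105 - 10865)*((2 + 31)**2 - 10/(-204)) = -47970*(33**2 - 10*(-1/204)) = -47970*(1089 + 5/102) = -47970*111083/102 = -888108585/17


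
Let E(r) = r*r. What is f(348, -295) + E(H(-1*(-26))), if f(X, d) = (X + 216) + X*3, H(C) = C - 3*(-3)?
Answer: 2833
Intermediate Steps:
H(C) = 9 + C (H(C) = C + 9 = 9 + C)
f(X, d) = 216 + 4*X (f(X, d) = (216 + X) + 3*X = 216 + 4*X)
E(r) = r²
f(348, -295) + E(H(-1*(-26))) = (216 + 4*348) + (9 - 1*(-26))² = (216 + 1392) + (9 + 26)² = 1608 + 35² = 1608 + 1225 = 2833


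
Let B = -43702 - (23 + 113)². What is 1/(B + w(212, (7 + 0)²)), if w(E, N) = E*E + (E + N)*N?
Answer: -1/4465 ≈ -0.00022396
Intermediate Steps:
w(E, N) = E² + N*(E + N)
B = -62198 (B = -43702 - 1*136² = -43702 - 1*18496 = -43702 - 18496 = -62198)
1/(B + w(212, (7 + 0)²)) = 1/(-62198 + (212² + ((7 + 0)²)² + 212*(7 + 0)²)) = 1/(-62198 + (44944 + (7²)² + 212*7²)) = 1/(-62198 + (44944 + 49² + 212*49)) = 1/(-62198 + (44944 + 2401 + 10388)) = 1/(-62198 + 57733) = 1/(-4465) = -1/4465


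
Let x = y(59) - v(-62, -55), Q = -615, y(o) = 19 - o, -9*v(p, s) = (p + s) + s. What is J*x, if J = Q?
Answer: 109060/3 ≈ 36353.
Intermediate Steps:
v(p, s) = -2*s/9 - p/9 (v(p, s) = -((p + s) + s)/9 = -(p + 2*s)/9 = -2*s/9 - p/9)
x = -532/9 (x = (19 - 1*59) - (-2/9*(-55) - ⅑*(-62)) = (19 - 59) - (110/9 + 62/9) = -40 - 1*172/9 = -40 - 172/9 = -532/9 ≈ -59.111)
J = -615
J*x = -615*(-532/9) = 109060/3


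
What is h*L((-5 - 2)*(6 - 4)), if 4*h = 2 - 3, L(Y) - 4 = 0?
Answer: -1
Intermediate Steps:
L(Y) = 4 (L(Y) = 4 + 0 = 4)
h = -¼ (h = (2 - 3)/4 = (¼)*(-1) = -¼ ≈ -0.25000)
h*L((-5 - 2)*(6 - 4)) = -¼*4 = -1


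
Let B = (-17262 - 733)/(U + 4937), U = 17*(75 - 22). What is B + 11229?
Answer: 65536907/5838 ≈ 11226.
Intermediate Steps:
U = 901 (U = 17*53 = 901)
B = -17995/5838 (B = (-17262 - 733)/(901 + 4937) = -17995/5838 ≈ -3.0824)
B + 11229 = -17995/5838 + 11229 = 65536907/5838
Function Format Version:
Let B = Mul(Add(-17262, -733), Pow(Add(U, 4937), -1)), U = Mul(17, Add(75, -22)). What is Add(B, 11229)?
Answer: Rational(65536907, 5838) ≈ 11226.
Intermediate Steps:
U = 901 (U = Mul(17, 53) = 901)
B = Rational(-17995, 5838) (B = Mul(Add(-17262, -733), Pow(Add(901, 4937), -1)) = Mul(-17995, Pow(5838, -1)) = Mul(-17995, Rational(1, 5838)) = Rational(-17995, 5838) ≈ -3.0824)
Add(B, 11229) = Add(Rational(-17995, 5838), 11229) = Rational(65536907, 5838)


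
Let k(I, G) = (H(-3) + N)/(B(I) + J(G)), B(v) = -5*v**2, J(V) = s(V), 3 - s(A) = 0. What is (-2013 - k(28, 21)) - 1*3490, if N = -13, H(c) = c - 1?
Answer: -21555268/3917 ≈ -5503.0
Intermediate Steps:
H(c) = -1 + c
s(A) = 3 (s(A) = 3 - 1*0 = 3 + 0 = 3)
J(V) = 3
k(I, G) = -17/(3 - 5*I**2) (k(I, G) = ((-1 - 3) - 13)/(-5*I**2 + 3) = (-4 - 13)/(3 - 5*I**2) = -17/(3 - 5*I**2))
(-2013 - k(28, 21)) - 1*3490 = (-2013 - 17/(-3 + 5*28**2)) - 1*3490 = (-2013 - 17/(-3 + 5*784)) - 3490 = (-2013 - 17/(-3 + 3920)) - 3490 = (-2013 - 17/3917) - 3490 = -7884938/3917 - 3490 = -21555268/3917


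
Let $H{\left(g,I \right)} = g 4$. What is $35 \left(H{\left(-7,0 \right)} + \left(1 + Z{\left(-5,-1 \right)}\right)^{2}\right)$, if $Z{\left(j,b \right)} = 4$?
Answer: $-105$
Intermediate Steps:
$H{\left(g,I \right)} = 4 g$
$35 \left(H{\left(-7,0 \right)} + \left(1 + Z{\left(-5,-1 \right)}\right)^{2}\right) = 35 \left(4 \left(-7\right) + \left(1 + 4\right)^{2}\right) = 35 \left(-28 + 5^{2}\right) = 35 \left(-28 + 25\right) = 35 \left(-3\right) = -105$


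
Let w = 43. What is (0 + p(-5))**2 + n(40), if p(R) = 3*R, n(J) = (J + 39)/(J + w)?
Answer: 18754/83 ≈ 225.95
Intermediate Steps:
n(J) = (39 + J)/(43 + J) (n(J) = (J + 39)/(J + 43) = (39 + J)/(43 + J))
(0 + p(-5))**2 + n(40) = (0 + 3*(-5))**2 + (39 + 40)/(43 + 40) = (0 - 15)**2 + 79/83 = (-15)**2 + (1/83)*79 = 225 + 79/83 = 18754/83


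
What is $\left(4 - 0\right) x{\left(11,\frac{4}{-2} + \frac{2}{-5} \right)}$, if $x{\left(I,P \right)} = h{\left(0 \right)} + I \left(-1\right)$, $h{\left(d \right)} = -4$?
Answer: $-60$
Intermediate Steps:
$x{\left(I,P \right)} = -4 - I$ ($x{\left(I,P \right)} = -4 + I \left(-1\right) = -4 - I$)
$\left(4 - 0\right) x{\left(11,\frac{4}{-2} + \frac{2}{-5} \right)} = \left(4 - 0\right) \left(-4 - 11\right) = \left(4 + 0\right) \left(-4 - 11\right) = 4 \left(-15\right) = -60$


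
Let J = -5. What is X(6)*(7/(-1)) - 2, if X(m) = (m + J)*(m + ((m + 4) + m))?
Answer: -156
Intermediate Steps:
X(m) = (-5 + m)*(4 + 3*m) (X(m) = (m - 5)*(m + ((m + 4) + m)) = (-5 + m)*(m + ((4 + m) + m)) = (-5 + m)*(m + (4 + 2*m)) = (-5 + m)*(4 + 3*m))
X(6)*(7/(-1)) - 2 = (-20 - 11*6 + 3*6**2)*(7/(-1)) - 2 = (-20 - 66 + 3*36)*(7*(-1)) - 2 = (-20 - 66 + 108)*(-7) - 2 = 22*(-7) - 2 = -154 - 2 = -156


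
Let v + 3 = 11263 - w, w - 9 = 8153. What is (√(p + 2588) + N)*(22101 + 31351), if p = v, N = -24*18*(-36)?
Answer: 831285504 + 53452*√5686 ≈ 8.3532e+8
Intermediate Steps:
w = 8162 (w = 9 + 8153 = 8162)
N = 15552 (N = -432*(-36) = 15552)
v = 3098 (v = -3 + (11263 - 1*8162) = -3 + (11263 - 8162) = -3 + 3101 = 3098)
p = 3098
(√(p + 2588) + N)*(22101 + 31351) = (√(3098 + 2588) + 15552)*(22101 + 31351) = (√5686 + 15552)*53452 = (15552 + √5686)*53452 = 831285504 + 53452*√5686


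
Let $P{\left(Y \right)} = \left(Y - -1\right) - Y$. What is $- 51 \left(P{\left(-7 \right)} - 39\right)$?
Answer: $1938$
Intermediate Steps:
$P{\left(Y \right)} = 1$ ($P{\left(Y \right)} = \left(Y + 1\right) - Y = \left(1 + Y\right) - Y = 1$)
$- 51 \left(P{\left(-7 \right)} - 39\right) = - 51 \left(1 - 39\right) = \left(-51\right) \left(-38\right) = 1938$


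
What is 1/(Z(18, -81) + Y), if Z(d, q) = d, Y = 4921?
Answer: 1/4939 ≈ 0.00020247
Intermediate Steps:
1/(Z(18, -81) + Y) = 1/(18 + 4921) = 1/4939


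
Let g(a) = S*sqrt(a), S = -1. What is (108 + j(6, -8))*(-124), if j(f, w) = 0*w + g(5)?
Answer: -13392 + 124*sqrt(5) ≈ -13115.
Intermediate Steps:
g(a) = -sqrt(a)
j(f, w) = -sqrt(5) (j(f, w) = 0*w - sqrt(5) = 0 - sqrt(5) = -sqrt(5))
(108 + j(6, -8))*(-124) = (108 - sqrt(5))*(-124) = -13392 + 124*sqrt(5)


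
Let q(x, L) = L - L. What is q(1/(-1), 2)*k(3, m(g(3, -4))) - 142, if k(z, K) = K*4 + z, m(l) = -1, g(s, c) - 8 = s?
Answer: -142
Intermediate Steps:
g(s, c) = 8 + s
k(z, K) = z + 4*K (k(z, K) = 4*K + z = z + 4*K)
q(x, L) = 0
q(1/(-1), 2)*k(3, m(g(3, -4))) - 142 = 0*(3 + 4*(-1)) - 142 = 0*(3 - 4) - 142 = 0*(-1) - 142 = 0 - 142 = -142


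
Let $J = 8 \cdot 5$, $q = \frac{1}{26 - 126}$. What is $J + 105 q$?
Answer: $\frac{779}{20} \approx 38.95$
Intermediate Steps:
$q = - \frac{1}{100}$ ($q = \frac{1}{-100} = - \frac{1}{100} \approx -0.01$)
$J = 40$
$J + 105 q = 40 + 105 \left(- \frac{1}{100}\right) = 40 - \frac{21}{20} = \frac{779}{20}$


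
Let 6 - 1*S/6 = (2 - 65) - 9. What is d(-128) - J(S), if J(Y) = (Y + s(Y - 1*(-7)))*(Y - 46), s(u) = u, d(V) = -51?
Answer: -397997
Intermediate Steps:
S = 468 (S = 36 - 6*((2 - 65) - 9) = 36 - 6*(-63 - 9) = 36 - 6*(-72) = 36 + 432 = 468)
J(Y) = (-46 + Y)*(7 + 2*Y) (J(Y) = (Y + (Y - 1*(-7)))*(Y - 46) = (Y + (Y + 7))*(-46 + Y) = (Y + (7 + Y))*(-46 + Y) = (7 + 2*Y)*(-46 + Y) = (-46 + Y)*(7 + 2*Y))
d(-128) - J(S) = -51 - (-322 - 85*468 + 2*468²) = -51 - (-322 - 39780 + 2*219024) = -51 - (-322 - 39780 + 438048) = -51 - 1*397946 = -51 - 397946 = -397997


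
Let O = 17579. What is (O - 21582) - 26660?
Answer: -30663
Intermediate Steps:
(O - 21582) - 26660 = (17579 - 21582) - 26660 = -4003 - 26660 = -30663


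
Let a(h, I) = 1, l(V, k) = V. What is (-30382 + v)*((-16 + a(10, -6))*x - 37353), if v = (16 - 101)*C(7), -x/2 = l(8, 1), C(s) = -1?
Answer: 1124412561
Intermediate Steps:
x = -16 (x = -2*8 = -16)
v = 85 (v = (16 - 101)*(-1) = -85*(-1) = 85)
(-30382 + v)*((-16 + a(10, -6))*x - 37353) = (-30382 + 85)*((-16 + 1)*(-16) - 37353) = -30297*(-15*(-16) - 37353) = -30297*(240 - 37353) = -30297*(-37113) = 1124412561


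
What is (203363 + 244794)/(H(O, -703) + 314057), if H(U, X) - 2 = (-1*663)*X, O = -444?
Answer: 448157/780148 ≈ 0.57445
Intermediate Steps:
H(U, X) = 2 - 663*X (H(U, X) = 2 + (-1*663)*X = 2 - 663*X)
(203363 + 244794)/(H(O, -703) + 314057) = (203363 + 244794)/((2 - 663*(-703)) + 314057) = 448157/((2 + 466089) + 314057) = 448157/(466091 + 314057) = 448157/780148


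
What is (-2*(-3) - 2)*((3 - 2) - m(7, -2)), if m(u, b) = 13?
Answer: -48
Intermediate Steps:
(-2*(-3) - 2)*((3 - 2) - m(7, -2)) = (-2*(-3) - 2)*((3 - 2) - 1*13) = (6 - 2)*(1 - 13) = 4*(-12) = -48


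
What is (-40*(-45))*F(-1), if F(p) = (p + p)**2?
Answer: 7200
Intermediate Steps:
F(p) = 4*p**2 (F(p) = (2*p)**2 = 4*p**2)
(-40*(-45))*F(-1) = (-40*(-45))*(4*(-1)**2) = 1800*(4*1) = 1800*4 = 7200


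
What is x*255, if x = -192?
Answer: -48960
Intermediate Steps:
x*255 = -192*255 = -48960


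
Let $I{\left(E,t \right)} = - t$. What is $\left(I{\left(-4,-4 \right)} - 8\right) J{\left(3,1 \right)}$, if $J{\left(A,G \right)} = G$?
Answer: $-4$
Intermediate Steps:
$\left(I{\left(-4,-4 \right)} - 8\right) J{\left(3,1 \right)} = \left(\left(-1\right) \left(-4\right) - 8\right) 1 = \left(4 - 8\right) 1 = \left(-4\right) 1 = -4$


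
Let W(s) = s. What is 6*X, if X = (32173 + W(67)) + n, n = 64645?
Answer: 581310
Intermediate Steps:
X = 96885 (X = (32173 + 67) + 64645 = 32240 + 64645 = 96885)
6*X = 6*96885 = 581310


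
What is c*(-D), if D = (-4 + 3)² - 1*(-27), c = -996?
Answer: 27888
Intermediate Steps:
D = 28 (D = (-1)² + 27 = 1 + 27 = 28)
c*(-D) = -(-996)*28 = -996*(-28) = 27888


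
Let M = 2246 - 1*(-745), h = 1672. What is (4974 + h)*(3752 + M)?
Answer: 44813978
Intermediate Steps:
M = 2991 (M = 2246 + 745 = 2991)
(4974 + h)*(3752 + M) = (4974 + 1672)*(3752 + 2991) = 6646*6743 = 44813978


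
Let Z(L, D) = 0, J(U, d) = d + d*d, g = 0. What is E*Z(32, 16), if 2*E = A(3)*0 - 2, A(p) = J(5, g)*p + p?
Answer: 0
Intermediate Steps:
J(U, d) = d + d²
A(p) = p (A(p) = (0*(1 + 0))*p + p = (0*1)*p + p = 0*p + p = 0 + p = p)
E = -1 (E = (3*0 - 2)/2 = (0 - 2)/2 = (½)*(-2) = -1)
E*Z(32, 16) = -1*0 = 0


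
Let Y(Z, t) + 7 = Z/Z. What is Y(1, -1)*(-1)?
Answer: 6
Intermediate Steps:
Y(Z, t) = -6 (Y(Z, t) = -7 + Z/Z = -7 + 1 = -6)
Y(1, -1)*(-1) = -6*(-1) = 6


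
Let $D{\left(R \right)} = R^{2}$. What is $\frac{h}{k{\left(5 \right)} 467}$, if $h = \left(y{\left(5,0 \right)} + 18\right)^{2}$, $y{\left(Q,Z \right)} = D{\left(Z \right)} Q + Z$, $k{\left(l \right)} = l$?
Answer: $\frac{324}{2335} \approx 0.13876$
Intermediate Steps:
$y{\left(Q,Z \right)} = Z + Q Z^{2}$ ($y{\left(Q,Z \right)} = Z^{2} Q + Z = Q Z^{2} + Z = Z + Q Z^{2}$)
$h = 324$ ($h = \left(0 \left(1 + 5 \cdot 0\right) + 18\right)^{2} = \left(0 \left(1 + 0\right) + 18\right)^{2} = \left(0 \cdot 1 + 18\right)^{2} = \left(0 + 18\right)^{2} = 18^{2} = 324$)
$\frac{h}{k{\left(5 \right)} 467} = \frac{324}{5 \cdot 467} = \frac{324}{2335}$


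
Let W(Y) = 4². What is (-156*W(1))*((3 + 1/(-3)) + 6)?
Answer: -21632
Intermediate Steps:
W(Y) = 16
(-156*W(1))*((3 + 1/(-3)) + 6) = (-156*16)*((3 + 1/(-3)) + 6) = -2496*((3 - ⅓) + 6) = -2496*(8/3 + 6) = -2496*26/3 = -21632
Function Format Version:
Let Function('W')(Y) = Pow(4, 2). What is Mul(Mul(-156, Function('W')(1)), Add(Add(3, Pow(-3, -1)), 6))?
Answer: -21632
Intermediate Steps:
Function('W')(Y) = 16
Mul(Mul(-156, Function('W')(1)), Add(Add(3, Pow(-3, -1)), 6)) = Mul(Mul(-156, 16), Add(Add(3, Pow(-3, -1)), 6)) = Mul(-2496, Add(Add(3, Rational(-1, 3)), 6)) = Mul(-2496, Add(Rational(8, 3), 6)) = Mul(-2496, Rational(26, 3)) = -21632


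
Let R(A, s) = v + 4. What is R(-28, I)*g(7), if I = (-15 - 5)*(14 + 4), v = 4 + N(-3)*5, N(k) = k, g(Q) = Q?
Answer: -49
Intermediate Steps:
v = -11 (v = 4 - 3*5 = 4 - 15 = -11)
I = -360 (I = -20*18 = -360)
R(A, s) = -7 (R(A, s) = -11 + 4 = -7)
R(-28, I)*g(7) = -7*7 = -49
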